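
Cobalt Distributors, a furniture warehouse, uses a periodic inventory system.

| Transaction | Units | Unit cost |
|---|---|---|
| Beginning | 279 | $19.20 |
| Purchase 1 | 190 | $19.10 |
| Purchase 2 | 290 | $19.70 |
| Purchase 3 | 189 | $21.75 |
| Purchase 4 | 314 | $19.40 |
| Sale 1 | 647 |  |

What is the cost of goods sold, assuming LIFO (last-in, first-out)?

COGS = $13,039.15

Sale 1 (647) [LIFO — newest first]: 314 @ $19.40 + 189 @ $21.75 + 144 @ $19.70 = $13,039.15
Ending inventory: 279 @ $19.20 + 190 @ $19.10 + 146 @ $19.70 = $11,862.00
Check: goods available $24,901.15 = COGS $13,039.15 + ending $11,862.00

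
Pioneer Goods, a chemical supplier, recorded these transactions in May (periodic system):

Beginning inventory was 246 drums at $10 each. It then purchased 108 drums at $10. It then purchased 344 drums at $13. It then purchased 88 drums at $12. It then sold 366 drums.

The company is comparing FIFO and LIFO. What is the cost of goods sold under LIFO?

FIFO COGS: 246 @ $10 + 108 @ $10 + 12 @ $13 = $3,696
LIFO COGS: 88 @ $12 + 278 @ $13 = $4,670

COGS = $4,670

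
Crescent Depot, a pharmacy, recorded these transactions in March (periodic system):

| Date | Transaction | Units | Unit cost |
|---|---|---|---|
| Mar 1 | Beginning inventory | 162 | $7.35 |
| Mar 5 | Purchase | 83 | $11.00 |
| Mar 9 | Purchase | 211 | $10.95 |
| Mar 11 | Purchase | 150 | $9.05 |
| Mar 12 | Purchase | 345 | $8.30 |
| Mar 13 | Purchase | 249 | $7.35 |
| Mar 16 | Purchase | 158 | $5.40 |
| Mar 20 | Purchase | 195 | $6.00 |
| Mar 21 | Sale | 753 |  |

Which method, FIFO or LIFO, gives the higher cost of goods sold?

FIFO

FIFO COGS: 162 @ $7.35 + 83 @ $11.00 + 211 @ $10.95 + 150 @ $9.05 + 147 @ $8.30 = $6,991.75
LIFO COGS: 195 @ $6.00 + 158 @ $5.40 + 249 @ $7.35 + 151 @ $8.30 = $5,106.65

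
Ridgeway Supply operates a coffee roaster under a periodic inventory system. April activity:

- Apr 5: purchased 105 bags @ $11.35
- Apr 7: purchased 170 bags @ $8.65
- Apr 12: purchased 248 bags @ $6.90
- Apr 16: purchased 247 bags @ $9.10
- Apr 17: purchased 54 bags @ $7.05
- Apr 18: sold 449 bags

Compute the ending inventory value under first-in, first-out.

Ending inventory = $3,139.00

Apr 18, 449 sold [FIFO — oldest first]: 105 @ $11.35 + 170 @ $8.65 + 174 @ $6.90 = $3,862.85
Ending inventory: 74 @ $6.90 + 247 @ $9.10 + 54 @ $7.05 = $3,139.00
Check: goods available $7,001.85 = COGS $3,862.85 + ending $3,139.00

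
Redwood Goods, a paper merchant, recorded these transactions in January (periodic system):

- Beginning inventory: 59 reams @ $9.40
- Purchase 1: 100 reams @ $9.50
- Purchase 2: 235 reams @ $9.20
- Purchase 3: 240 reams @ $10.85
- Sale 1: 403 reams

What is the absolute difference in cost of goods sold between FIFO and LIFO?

FIFO COGS: 59 @ $9.40 + 100 @ $9.50 + 235 @ $9.20 + 9 @ $10.85 = $3,764.25
LIFO COGS: 240 @ $10.85 + 163 @ $9.20 = $4,103.60
Difference = |$3,764.25 − $4,103.60| = $339.35

$339.35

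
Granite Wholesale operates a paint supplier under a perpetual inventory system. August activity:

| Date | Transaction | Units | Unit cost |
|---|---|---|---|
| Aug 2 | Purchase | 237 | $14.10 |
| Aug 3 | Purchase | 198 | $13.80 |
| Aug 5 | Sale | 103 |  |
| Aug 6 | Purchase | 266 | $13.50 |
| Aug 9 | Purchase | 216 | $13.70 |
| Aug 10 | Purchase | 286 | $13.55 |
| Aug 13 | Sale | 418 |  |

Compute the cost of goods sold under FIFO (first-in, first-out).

COGS = $7,235.10

Aug 5, 103 sold [FIFO — oldest first]: 103 @ $14.10 = $1,452.30
Aug 13, 418 sold [FIFO — oldest first]: 134 @ $14.10 + 198 @ $13.80 + 86 @ $13.50 = $5,782.80
Total COGS = $1,452.30 + $5,782.80 = $7,235.10
Ending inventory: 180 @ $13.50 + 216 @ $13.70 + 286 @ $13.55 = $9,264.50
Check: goods available $16,499.60 = COGS $7,235.10 + ending $9,264.50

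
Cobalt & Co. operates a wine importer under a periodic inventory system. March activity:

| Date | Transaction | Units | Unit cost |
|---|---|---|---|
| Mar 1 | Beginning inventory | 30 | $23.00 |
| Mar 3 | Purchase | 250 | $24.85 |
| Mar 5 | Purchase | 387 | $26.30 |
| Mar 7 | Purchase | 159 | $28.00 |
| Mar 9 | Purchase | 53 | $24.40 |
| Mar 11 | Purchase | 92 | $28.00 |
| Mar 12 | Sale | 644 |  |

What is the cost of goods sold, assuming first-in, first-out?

COGS = $16,475.70

Mar 12, 644 sold [FIFO — oldest first]: 30 @ $23.00 + 250 @ $24.85 + 364 @ $26.30 = $16,475.70
Ending inventory: 23 @ $26.30 + 159 @ $28.00 + 53 @ $24.40 + 92 @ $28.00 = $8,926.10
Check: goods available $25,401.80 = COGS $16,475.70 + ending $8,926.10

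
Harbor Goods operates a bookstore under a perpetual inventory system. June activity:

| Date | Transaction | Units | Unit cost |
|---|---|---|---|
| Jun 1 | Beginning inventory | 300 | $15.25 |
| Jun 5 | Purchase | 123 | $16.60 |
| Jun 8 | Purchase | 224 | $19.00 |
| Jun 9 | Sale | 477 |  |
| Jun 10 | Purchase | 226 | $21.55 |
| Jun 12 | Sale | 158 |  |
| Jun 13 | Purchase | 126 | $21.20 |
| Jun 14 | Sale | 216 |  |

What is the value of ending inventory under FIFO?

Ending inventory = $3,145.30

Jun 9, 477 sold [FIFO — oldest first]: 300 @ $15.25 + 123 @ $16.60 + 54 @ $19.00 = $7,642.80
Jun 12, 158 sold [FIFO — oldest first]: 158 @ $19.00 = $3,002.00
Jun 14, 216 sold [FIFO — oldest first]: 12 @ $19.00 + 204 @ $21.55 = $4,624.20
Total COGS = $7,642.80 + $3,002.00 + $4,624.20 = $15,269.00
Ending inventory: 22 @ $21.55 + 126 @ $21.20 = $3,145.30
Check: goods available $18,414.30 = COGS $15,269.00 + ending $3,145.30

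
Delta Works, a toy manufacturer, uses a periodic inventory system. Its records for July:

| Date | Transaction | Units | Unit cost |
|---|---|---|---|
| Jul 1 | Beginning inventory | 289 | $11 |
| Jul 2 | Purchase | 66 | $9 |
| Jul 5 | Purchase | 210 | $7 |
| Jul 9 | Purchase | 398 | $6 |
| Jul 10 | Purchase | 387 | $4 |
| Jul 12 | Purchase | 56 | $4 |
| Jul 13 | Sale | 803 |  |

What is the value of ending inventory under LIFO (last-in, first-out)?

Jul 13, 803 sold [LIFO — newest first]: 56 @ $4 + 387 @ $4 + 360 @ $6 = $3,932
Ending inventory: 289 @ $11 + 66 @ $9 + 210 @ $7 + 38 @ $6 = $5,471
Check: goods available $9,403 = COGS $3,932 + ending $5,471

Ending inventory = $5,471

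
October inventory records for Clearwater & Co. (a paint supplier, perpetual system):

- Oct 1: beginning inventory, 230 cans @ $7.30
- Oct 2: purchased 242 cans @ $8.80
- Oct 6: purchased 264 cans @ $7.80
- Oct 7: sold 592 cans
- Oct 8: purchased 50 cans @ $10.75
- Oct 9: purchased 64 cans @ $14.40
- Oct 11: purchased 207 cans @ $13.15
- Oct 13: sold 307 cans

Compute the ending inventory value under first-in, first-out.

Oct 7, 592 sold [FIFO — oldest first]: 230 @ $7.30 + 242 @ $8.80 + 120 @ $7.80 = $4,744.60
Oct 13, 307 sold [FIFO — oldest first]: 144 @ $7.80 + 50 @ $10.75 + 64 @ $14.40 + 49 @ $13.15 = $3,226.65
Total COGS = $4,744.60 + $3,226.65 = $7,971.25
Ending inventory: 158 @ $13.15 = $2,077.70

Ending inventory = $2,077.70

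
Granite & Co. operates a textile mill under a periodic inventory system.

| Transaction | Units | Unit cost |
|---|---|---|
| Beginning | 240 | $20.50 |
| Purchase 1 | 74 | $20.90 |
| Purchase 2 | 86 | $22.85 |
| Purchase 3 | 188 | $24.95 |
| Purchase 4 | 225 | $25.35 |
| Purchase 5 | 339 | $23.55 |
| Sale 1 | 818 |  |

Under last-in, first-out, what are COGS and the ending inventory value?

COGS = $19,885.90; ending inventory = $6,923.60

Sale 1 (818) [LIFO — newest first]: 339 @ $23.55 + 225 @ $25.35 + 188 @ $24.95 + 66 @ $22.85 = $19,885.90
Ending inventory: 240 @ $20.50 + 74 @ $20.90 + 20 @ $22.85 = $6,923.60
Check: goods available $26,809.50 = COGS $19,885.90 + ending $6,923.60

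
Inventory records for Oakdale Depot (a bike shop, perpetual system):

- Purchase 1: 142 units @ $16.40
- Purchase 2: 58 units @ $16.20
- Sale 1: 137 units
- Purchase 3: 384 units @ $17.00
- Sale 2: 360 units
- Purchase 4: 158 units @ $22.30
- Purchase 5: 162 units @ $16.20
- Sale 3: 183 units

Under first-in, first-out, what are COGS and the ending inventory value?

COGS = $11,937.20; ending inventory = $4,007.00

Sale 1 (137) [FIFO — oldest first]: 137 @ $16.40 = $2,246.80
Sale 2 (360) [FIFO — oldest first]: 5 @ $16.40 + 58 @ $16.20 + 297 @ $17.00 = $6,070.60
Sale 3 (183) [FIFO — oldest first]: 87 @ $17.00 + 96 @ $22.30 = $3,619.80
Total COGS = $2,246.80 + $6,070.60 + $3,619.80 = $11,937.20
Ending inventory: 62 @ $22.30 + 162 @ $16.20 = $4,007.00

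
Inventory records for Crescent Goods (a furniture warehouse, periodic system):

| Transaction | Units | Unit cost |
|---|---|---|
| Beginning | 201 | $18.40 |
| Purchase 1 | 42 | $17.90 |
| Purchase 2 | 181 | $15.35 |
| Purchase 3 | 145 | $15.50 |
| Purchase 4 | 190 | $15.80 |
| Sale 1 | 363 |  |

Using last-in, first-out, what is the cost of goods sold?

COGS = $5,679.30

Sale 1 (363) [LIFO — newest first]: 190 @ $15.80 + 145 @ $15.50 + 28 @ $15.35 = $5,679.30
Ending inventory: 201 @ $18.40 + 42 @ $17.90 + 153 @ $15.35 = $6,798.75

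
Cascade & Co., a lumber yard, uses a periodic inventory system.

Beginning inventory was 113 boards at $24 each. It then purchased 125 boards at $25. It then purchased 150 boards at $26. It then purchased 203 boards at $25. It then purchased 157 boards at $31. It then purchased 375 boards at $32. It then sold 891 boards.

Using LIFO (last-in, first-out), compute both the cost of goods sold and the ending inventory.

Sale 1 (891) [LIFO — newest first]: 375 @ $32 + 157 @ $31 + 203 @ $25 + 150 @ $26 + 6 @ $25 = $25,992
Ending inventory: 113 @ $24 + 119 @ $25 = $5,687

COGS = $25,992; ending inventory = $5,687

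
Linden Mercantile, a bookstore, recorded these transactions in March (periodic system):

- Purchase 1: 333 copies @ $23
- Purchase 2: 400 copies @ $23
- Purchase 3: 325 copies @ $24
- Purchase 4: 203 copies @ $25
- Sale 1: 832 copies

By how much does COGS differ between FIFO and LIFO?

FIFO COGS: 333 @ $23 + 400 @ $23 + 99 @ $24 = $19,235
LIFO COGS: 203 @ $25 + 325 @ $24 + 304 @ $23 = $19,867
Difference = |$19,235 − $19,867| = $632

$632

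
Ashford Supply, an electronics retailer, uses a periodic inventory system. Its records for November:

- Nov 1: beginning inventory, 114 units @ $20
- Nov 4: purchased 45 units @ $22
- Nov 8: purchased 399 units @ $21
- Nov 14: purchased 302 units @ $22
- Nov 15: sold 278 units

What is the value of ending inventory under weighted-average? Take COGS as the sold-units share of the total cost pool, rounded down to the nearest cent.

Ending inventory = $12,379.69

Nov 15, sell 278: 278/860 × $18,293.00 → $5,913.31
Ending inventory (cost pool remaining) = $12,379.69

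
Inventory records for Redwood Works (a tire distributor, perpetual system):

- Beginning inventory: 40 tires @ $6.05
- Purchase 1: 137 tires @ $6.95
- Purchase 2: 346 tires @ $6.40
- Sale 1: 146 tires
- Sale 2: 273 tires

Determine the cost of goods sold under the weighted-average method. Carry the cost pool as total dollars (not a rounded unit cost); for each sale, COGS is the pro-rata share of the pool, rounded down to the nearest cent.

COGS = $2,730.74

After Beginning: 40 on hand, pool $242.00 (≈ $6.0500 each)
After Purchase 1: 177 on hand, pool $1,194.15 (≈ $6.7466 each)
After Purchase 2: 523 on hand, pool $3,408.55 (≈ $6.5173 each)
Sale 1, sell 146: 146/523 × $3,408.55 → $951.52
Sale 2, sell 273: 273/377 × $2,457.03 → $1,779.22
Total COGS = $951.52 + $1,779.22 = $2,730.74
Ending inventory (cost pool remaining) = $677.81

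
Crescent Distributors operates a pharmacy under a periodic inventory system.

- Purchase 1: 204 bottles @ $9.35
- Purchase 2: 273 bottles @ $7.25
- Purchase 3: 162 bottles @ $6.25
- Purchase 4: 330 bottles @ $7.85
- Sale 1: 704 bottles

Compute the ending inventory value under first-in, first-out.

Sale 1 (704) [FIFO — oldest first]: 204 @ $9.35 + 273 @ $7.25 + 162 @ $6.25 + 65 @ $7.85 = $5,409.40
Ending inventory: 265 @ $7.85 = $2,080.25

Ending inventory = $2,080.25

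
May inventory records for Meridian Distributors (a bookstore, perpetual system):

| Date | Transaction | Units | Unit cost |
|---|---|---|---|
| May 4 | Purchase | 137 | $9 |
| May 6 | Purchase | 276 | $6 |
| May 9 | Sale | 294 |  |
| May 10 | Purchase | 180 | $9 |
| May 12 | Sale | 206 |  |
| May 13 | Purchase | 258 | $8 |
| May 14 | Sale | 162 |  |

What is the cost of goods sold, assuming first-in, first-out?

COGS = $5,061

May 9, 294 sold [FIFO — oldest first]: 137 @ $9 + 157 @ $6 = $2,175
May 12, 206 sold [FIFO — oldest first]: 119 @ $6 + 87 @ $9 = $1,497
May 14, 162 sold [FIFO — oldest first]: 93 @ $9 + 69 @ $8 = $1,389
Total COGS = $2,175 + $1,497 + $1,389 = $5,061
Ending inventory: 189 @ $8 = $1,512
Check: goods available $6,573 = COGS $5,061 + ending $1,512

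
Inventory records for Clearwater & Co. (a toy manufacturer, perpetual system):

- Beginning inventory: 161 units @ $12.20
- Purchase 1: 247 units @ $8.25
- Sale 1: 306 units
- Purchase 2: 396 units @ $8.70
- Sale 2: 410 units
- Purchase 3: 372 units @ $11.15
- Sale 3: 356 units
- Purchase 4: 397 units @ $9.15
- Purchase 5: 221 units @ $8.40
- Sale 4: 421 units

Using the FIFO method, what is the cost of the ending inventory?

Sale 1 (306) [FIFO — oldest first]: 161 @ $12.20 + 145 @ $8.25 = $3,160.45
Sale 2 (410) [FIFO — oldest first]: 102 @ $8.25 + 308 @ $8.70 = $3,521.10
Sale 3 (356) [FIFO — oldest first]: 88 @ $8.70 + 268 @ $11.15 = $3,753.80
Sale 4 (421) [FIFO — oldest first]: 104 @ $11.15 + 317 @ $9.15 = $4,060.15
Total COGS = $3,160.45 + $3,521.10 + $3,753.80 + $4,060.15 = $14,495.50
Ending inventory: 80 @ $9.15 + 221 @ $8.40 = $2,588.40

Ending inventory = $2,588.40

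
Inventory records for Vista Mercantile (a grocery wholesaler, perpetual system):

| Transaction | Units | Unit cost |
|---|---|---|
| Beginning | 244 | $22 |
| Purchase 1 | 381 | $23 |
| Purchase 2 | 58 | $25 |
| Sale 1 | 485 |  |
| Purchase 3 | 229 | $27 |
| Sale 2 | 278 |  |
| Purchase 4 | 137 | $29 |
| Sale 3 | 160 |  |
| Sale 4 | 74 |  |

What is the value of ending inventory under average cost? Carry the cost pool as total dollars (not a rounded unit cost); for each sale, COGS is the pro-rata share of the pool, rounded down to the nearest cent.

After Beginning: 244 on hand, pool $5,368.00 (≈ $22.0000 each)
After Purchase 1: 625 on hand, pool $14,131.00 (≈ $22.6096 each)
After Purchase 2: 683 on hand, pool $15,581.00 (≈ $22.8126 each)
Sale 1, sell 485: 485/683 × $15,581.00 → $11,064.10
After Purchase 3: 427 on hand, pool $10,699.90 (≈ $25.0583 each)
Sale 2, sell 278: 278/427 × $10,699.90 → $6,966.21
After Purchase 4: 286 on hand, pool $7,706.69 (≈ $26.9465 each)
Sale 3, sell 160: 160/286 × $7,706.69 → $4,311.43
Sale 4, sell 74: 74/126 × $3,395.26 → $1,994.04
Total COGS = $11,064.10 + $6,966.21 + $4,311.43 + $1,994.04 = $24,335.78
Ending inventory (cost pool remaining) = $1,401.22

Ending inventory = $1,401.22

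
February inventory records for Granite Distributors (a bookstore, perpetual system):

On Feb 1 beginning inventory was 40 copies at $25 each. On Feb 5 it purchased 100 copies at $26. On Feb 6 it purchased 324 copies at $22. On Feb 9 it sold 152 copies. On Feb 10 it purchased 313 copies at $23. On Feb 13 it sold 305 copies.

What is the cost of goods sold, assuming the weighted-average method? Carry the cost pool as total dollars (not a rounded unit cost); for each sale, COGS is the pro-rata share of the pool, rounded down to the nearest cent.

After Feb 1: 40 on hand, pool $1,000.00 (≈ $25.0000 each)
After Feb 5: 140 on hand, pool $3,600.00 (≈ $25.7143 each)
After Feb 6: 464 on hand, pool $10,728.00 (≈ $23.1207 each)
Feb 9, sell 152: 152/464 × $10,728.00 → $3,514.34
After Feb 10: 625 on hand, pool $14,412.66 (≈ $23.0603 each)
Feb 13, sell 305: 305/625 × $14,412.66 → $7,033.37
Total COGS = $3,514.34 + $7,033.37 = $10,547.71
Ending inventory (cost pool remaining) = $7,379.29
Check: goods available $17,927.00 = COGS $10,547.71 + ending $7,379.29

COGS = $10,547.71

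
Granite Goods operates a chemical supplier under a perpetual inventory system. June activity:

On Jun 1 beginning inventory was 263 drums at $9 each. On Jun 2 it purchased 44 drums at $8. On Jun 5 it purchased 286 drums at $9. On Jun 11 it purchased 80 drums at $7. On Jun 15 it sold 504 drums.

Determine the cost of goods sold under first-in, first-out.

COGS = $4,492

Jun 15, 504 sold [FIFO — oldest first]: 263 @ $9 + 44 @ $8 + 197 @ $9 = $4,492
Ending inventory: 89 @ $9 + 80 @ $7 = $1,361
Check: goods available $5,853 = COGS $4,492 + ending $1,361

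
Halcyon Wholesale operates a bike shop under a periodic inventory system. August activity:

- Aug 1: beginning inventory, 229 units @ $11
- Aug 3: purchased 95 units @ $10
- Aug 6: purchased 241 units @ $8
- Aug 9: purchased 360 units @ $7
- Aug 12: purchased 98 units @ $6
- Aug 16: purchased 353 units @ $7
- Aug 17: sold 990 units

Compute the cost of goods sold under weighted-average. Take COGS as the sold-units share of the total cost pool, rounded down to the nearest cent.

COGS = $7,896.97

Aug 17, sell 990: 990/1376 × $10,976.00 → $7,896.97
Ending inventory (cost pool remaining) = $3,079.03
Check: goods available $10,976.00 = COGS $7,896.97 + ending $3,079.03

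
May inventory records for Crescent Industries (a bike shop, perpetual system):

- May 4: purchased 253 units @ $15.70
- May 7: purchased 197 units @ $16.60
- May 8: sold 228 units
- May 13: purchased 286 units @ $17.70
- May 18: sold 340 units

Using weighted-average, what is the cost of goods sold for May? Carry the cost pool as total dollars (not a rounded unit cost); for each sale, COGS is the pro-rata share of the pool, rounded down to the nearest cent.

COGS = $9,448.80

After May 4: 253 on hand, pool $3,972.10 (≈ $15.7000 each)
After May 7: 450 on hand, pool $7,242.30 (≈ $16.0940 each)
May 8, sell 228: 228/450 × $7,242.30 → $3,669.43
After May 13: 508 on hand, pool $8,635.07 (≈ $16.9982 each)
May 18, sell 340: 340/508 × $8,635.07 → $5,779.37
Total COGS = $3,669.43 + $5,779.37 = $9,448.80
Ending inventory (cost pool remaining) = $2,855.70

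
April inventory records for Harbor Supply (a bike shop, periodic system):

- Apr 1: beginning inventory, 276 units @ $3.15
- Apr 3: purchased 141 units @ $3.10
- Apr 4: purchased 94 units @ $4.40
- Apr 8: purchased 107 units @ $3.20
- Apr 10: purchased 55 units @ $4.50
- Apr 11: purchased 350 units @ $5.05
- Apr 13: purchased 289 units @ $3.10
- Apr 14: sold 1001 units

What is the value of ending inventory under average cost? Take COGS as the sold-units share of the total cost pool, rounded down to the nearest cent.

Apr 14, sell 1001: 1001/1312 × $4,973.40 → $3,794.49
Ending inventory (cost pool remaining) = $1,178.91

Ending inventory = $1,178.91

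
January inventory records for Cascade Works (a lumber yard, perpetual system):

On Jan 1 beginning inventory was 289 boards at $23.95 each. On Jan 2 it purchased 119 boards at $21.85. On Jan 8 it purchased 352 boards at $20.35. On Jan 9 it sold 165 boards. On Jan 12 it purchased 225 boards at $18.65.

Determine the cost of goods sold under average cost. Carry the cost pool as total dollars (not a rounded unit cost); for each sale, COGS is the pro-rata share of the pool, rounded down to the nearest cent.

After Jan 1: 289 on hand, pool $6,921.55 (≈ $23.9500 each)
After Jan 2: 408 on hand, pool $9,521.70 (≈ $23.3375 each)
After Jan 8: 760 on hand, pool $16,684.90 (≈ $21.9538 each)
Jan 9, sell 165: 165/760 × $16,684.90 → $3,622.37
After Jan 12: 820 on hand, pool $17,258.78 (≈ $21.0473 each)
Ending inventory (cost pool remaining) = $17,258.78

COGS = $3,622.37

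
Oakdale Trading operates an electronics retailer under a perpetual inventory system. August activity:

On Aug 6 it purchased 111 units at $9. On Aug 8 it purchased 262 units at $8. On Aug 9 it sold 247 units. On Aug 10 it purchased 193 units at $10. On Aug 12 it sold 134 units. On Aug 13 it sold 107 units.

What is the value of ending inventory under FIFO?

Aug 9, 247 sold [FIFO — oldest first]: 111 @ $9 + 136 @ $8 = $2,087
Aug 12, 134 sold [FIFO — oldest first]: 126 @ $8 + 8 @ $10 = $1,088
Aug 13, 107 sold [FIFO — oldest first]: 107 @ $10 = $1,070
Total COGS = $2,087 + $1,088 + $1,070 = $4,245
Ending inventory: 78 @ $10 = $780

Ending inventory = $780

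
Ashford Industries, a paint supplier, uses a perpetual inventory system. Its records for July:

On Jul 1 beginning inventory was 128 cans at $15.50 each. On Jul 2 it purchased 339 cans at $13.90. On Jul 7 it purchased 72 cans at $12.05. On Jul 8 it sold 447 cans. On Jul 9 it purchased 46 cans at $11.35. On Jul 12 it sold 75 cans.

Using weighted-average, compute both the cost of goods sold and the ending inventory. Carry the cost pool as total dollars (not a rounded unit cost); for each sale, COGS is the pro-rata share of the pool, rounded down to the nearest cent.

After Jul 1: 128 on hand, pool $1,984.00 (≈ $15.5000 each)
After Jul 2: 467 on hand, pool $6,696.10 (≈ $14.3385 each)
After Jul 7: 539 on hand, pool $7,563.70 (≈ $14.0328 each)
Jul 8, sell 447: 447/539 × $7,563.70 → $6,272.67
After Jul 9: 138 on hand, pool $1,813.13 (≈ $13.1386 each)
Jul 12, sell 75: 75/138 × $1,813.13 → $985.39
Total COGS = $6,272.67 + $985.39 = $7,258.06
Ending inventory (cost pool remaining) = $827.74
Check: goods available $8,085.80 = COGS $7,258.06 + ending $827.74

COGS = $7,258.06; ending inventory = $827.74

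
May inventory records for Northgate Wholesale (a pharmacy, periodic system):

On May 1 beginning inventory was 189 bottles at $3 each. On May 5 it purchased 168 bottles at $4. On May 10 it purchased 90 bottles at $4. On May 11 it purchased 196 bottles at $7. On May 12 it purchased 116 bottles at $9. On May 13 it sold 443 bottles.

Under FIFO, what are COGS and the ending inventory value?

May 13, 443 sold [FIFO — oldest first]: 189 @ $3 + 168 @ $4 + 86 @ $4 = $1,583
Ending inventory: 4 @ $4 + 196 @ $7 + 116 @ $9 = $2,432
Check: goods available $4,015 = COGS $1,583 + ending $2,432

COGS = $1,583; ending inventory = $2,432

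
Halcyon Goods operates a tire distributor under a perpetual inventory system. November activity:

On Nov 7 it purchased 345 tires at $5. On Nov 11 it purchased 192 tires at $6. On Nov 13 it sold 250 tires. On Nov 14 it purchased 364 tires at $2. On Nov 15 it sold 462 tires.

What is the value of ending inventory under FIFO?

Ending inventory = $378

Nov 13, 250 sold [FIFO — oldest first]: 250 @ $5 = $1,250
Nov 15, 462 sold [FIFO — oldest first]: 95 @ $5 + 192 @ $6 + 175 @ $2 = $1,977
Total COGS = $1,250 + $1,977 = $3,227
Ending inventory: 189 @ $2 = $378
Check: goods available $3,605 = COGS $3,227 + ending $378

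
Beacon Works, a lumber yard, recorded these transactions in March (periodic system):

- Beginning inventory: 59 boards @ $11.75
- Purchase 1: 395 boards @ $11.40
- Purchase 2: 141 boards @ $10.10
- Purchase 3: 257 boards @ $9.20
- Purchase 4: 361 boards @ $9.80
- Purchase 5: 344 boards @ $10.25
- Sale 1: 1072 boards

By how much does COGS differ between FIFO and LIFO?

FIFO COGS: 59 @ $11.75 + 395 @ $11.40 + 141 @ $10.10 + 257 @ $9.20 + 220 @ $9.80 = $11,140.75
LIFO COGS: 344 @ $10.25 + 361 @ $9.80 + 257 @ $9.20 + 110 @ $10.10 = $10,539.20
Difference = |$11,140.75 − $10,539.20| = $601.55

$601.55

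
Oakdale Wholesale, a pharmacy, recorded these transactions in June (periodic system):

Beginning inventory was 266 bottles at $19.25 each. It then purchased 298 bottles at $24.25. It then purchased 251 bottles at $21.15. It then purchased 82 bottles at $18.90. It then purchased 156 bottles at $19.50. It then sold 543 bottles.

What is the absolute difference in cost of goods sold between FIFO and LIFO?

$627.80

FIFO COGS: 266 @ $19.25 + 277 @ $24.25 = $11,837.75
LIFO COGS: 156 @ $19.50 + 82 @ $18.90 + 251 @ $21.15 + 54 @ $24.25 = $11,209.95
Difference = |$11,837.75 − $11,209.95| = $627.80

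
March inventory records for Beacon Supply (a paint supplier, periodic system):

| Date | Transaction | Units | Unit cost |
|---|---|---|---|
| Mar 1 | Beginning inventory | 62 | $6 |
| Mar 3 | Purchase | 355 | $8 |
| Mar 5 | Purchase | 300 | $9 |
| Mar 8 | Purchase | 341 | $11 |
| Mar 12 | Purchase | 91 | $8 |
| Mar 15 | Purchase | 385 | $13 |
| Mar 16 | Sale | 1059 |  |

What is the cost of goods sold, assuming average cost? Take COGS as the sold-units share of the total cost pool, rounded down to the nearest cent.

Mar 16, sell 1059: 1059/1534 × $15,396.00 → $10,628.65
Ending inventory (cost pool remaining) = $4,767.35

COGS = $10,628.65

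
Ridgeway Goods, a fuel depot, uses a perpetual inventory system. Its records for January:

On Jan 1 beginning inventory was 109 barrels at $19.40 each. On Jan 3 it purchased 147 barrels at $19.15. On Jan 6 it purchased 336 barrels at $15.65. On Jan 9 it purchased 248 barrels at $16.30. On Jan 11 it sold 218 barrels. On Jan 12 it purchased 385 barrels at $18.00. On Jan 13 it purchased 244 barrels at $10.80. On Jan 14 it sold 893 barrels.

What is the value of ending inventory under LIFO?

Jan 11, 218 sold [LIFO — newest first]: 218 @ $16.30 = $3,553.40
Jan 14, 893 sold [LIFO — newest first]: 244 @ $10.80 + 385 @ $18.00 + 30 @ $16.30 + 234 @ $15.65 = $13,716.30
Total COGS = $3,553.40 + $13,716.30 = $17,269.70
Ending inventory: 109 @ $19.40 + 147 @ $19.15 + 102 @ $15.65 = $6,525.95

Ending inventory = $6,525.95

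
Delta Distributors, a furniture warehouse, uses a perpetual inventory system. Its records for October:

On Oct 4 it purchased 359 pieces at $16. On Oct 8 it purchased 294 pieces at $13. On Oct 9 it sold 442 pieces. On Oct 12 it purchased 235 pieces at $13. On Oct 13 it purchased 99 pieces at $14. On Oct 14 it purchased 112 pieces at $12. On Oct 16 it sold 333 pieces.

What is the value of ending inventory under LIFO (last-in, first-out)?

Ending inventory = $4,845

Oct 9, 442 sold [LIFO — newest first]: 294 @ $13 + 148 @ $16 = $6,190
Oct 16, 333 sold [LIFO — newest first]: 112 @ $12 + 99 @ $14 + 122 @ $13 = $4,316
Total COGS = $6,190 + $4,316 = $10,506
Ending inventory: 211 @ $16 + 113 @ $13 = $4,845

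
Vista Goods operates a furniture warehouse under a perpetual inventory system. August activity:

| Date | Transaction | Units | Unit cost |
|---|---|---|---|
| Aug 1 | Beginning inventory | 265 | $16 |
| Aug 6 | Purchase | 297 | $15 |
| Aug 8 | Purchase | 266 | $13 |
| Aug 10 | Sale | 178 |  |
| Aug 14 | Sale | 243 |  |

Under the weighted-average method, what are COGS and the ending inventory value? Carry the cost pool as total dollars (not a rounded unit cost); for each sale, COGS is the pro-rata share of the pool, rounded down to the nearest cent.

After Aug 1: 265 on hand, pool $4,240.00 (≈ $16.0000 each)
After Aug 6: 562 on hand, pool $8,695.00 (≈ $15.4715 each)
After Aug 8: 828 on hand, pool $12,153.00 (≈ $14.6775 each)
Aug 10, sell 178: 178/828 × $12,153.00 → $2,612.60
Aug 14, sell 243: 243/650 × $9,540.40 → $3,566.64
Total COGS = $2,612.60 + $3,566.64 = $6,179.24
Ending inventory (cost pool remaining) = $5,973.76

COGS = $6,179.24; ending inventory = $5,973.76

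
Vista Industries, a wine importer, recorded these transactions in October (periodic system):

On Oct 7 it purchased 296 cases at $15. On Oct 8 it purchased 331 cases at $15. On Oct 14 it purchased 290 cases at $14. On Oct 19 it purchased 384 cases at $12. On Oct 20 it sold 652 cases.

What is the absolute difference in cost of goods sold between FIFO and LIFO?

$1,395

FIFO COGS: 296 @ $15 + 331 @ $15 + 25 @ $14 = $9,755
LIFO COGS: 384 @ $12 + 268 @ $14 = $8,360
Difference = |$9,755 − $8,360| = $1,395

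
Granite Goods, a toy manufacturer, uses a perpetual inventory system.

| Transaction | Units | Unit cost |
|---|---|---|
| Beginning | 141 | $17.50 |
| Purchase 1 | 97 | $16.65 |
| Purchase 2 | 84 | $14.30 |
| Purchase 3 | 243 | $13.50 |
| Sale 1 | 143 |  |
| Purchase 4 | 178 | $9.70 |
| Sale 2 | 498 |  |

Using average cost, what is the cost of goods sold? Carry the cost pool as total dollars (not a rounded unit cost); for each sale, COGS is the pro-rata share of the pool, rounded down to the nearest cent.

COGS = $8,909.89

After Beginning: 141 on hand, pool $2,467.50 (≈ $17.5000 each)
After Purchase 1: 238 on hand, pool $4,082.55 (≈ $17.1536 each)
After Purchase 2: 322 on hand, pool $5,283.75 (≈ $16.4092 each)
After Purchase 3: 565 on hand, pool $8,564.25 (≈ $15.1580 each)
Sale 1, sell 143: 143/565 × $8,564.25 → $2,167.58
After Purchase 4: 600 on hand, pool $8,123.27 (≈ $13.5388 each)
Sale 2, sell 498: 498/600 × $8,123.27 → $6,742.31
Total COGS = $2,167.58 + $6,742.31 = $8,909.89
Ending inventory (cost pool remaining) = $1,380.96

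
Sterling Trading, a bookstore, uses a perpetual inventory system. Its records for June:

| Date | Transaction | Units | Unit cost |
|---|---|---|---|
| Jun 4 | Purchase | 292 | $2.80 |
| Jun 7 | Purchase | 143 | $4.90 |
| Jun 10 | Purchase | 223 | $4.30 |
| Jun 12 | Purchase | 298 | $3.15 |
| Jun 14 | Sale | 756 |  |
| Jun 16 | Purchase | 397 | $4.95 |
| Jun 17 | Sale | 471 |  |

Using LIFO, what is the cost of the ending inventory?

Ending inventory = $352.80

Jun 14, 756 sold [LIFO — newest first]: 298 @ $3.15 + 223 @ $4.30 + 143 @ $4.90 + 92 @ $2.80 = $2,855.90
Jun 17, 471 sold [LIFO — newest first]: 397 @ $4.95 + 74 @ $2.80 = $2,172.35
Total COGS = $2,855.90 + $2,172.35 = $5,028.25
Ending inventory: 126 @ $2.80 = $352.80
Check: goods available $5,381.05 = COGS $5,028.25 + ending $352.80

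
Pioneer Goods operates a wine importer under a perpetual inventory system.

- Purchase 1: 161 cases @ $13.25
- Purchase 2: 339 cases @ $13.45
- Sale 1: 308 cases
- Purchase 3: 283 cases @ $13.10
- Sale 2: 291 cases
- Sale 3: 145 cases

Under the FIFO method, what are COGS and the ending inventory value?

COGS = $9,889.20; ending inventory = $510.90

Sale 1 (308) [FIFO — oldest first]: 161 @ $13.25 + 147 @ $13.45 = $4,110.40
Sale 2 (291) [FIFO — oldest first]: 192 @ $13.45 + 99 @ $13.10 = $3,879.30
Sale 3 (145) [FIFO — oldest first]: 145 @ $13.10 = $1,899.50
Total COGS = $4,110.40 + $3,879.30 + $1,899.50 = $9,889.20
Ending inventory: 39 @ $13.10 = $510.90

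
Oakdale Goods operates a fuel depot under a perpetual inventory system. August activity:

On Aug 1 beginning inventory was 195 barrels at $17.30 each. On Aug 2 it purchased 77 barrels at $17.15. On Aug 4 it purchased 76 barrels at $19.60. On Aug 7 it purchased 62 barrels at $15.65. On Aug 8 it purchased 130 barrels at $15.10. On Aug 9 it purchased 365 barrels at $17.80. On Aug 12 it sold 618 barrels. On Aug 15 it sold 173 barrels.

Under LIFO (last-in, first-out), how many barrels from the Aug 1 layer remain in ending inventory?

Aug 12, 618 sold [LIFO — newest first]: 365 @ $17.80 + 130 @ $15.10 + 62 @ $15.65 + 61 @ $19.60 = $10,625.90
Aug 15, 173 sold [LIFO — newest first]: 15 @ $19.60 + 77 @ $17.15 + 81 @ $17.30 = $3,015.85
Total COGS = $10,625.90 + $3,015.85 = $13,641.75
Ending inventory: 114 @ $17.30 = $1,972.20

114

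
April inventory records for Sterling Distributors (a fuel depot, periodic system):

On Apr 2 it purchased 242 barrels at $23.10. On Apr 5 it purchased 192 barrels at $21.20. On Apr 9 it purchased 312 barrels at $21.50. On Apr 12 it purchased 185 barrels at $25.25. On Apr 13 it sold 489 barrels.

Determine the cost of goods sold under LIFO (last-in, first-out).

Apr 13, 489 sold [LIFO — newest first]: 185 @ $25.25 + 304 @ $21.50 = $11,207.25
Ending inventory: 242 @ $23.10 + 192 @ $21.20 + 8 @ $21.50 = $9,832.60

COGS = $11,207.25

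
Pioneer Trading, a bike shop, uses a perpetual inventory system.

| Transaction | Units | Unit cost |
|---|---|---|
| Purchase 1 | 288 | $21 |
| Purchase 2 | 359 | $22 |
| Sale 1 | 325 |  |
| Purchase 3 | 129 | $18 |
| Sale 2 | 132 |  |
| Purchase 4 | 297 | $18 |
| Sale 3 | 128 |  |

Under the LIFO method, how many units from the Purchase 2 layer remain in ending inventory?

31

Sale 1 (325) [LIFO — newest first]: 325 @ $22 = $7,150
Sale 2 (132) [LIFO — newest first]: 129 @ $18 + 3 @ $22 = $2,388
Sale 3 (128) [LIFO — newest first]: 128 @ $18 = $2,304
Total COGS = $7,150 + $2,388 + $2,304 = $11,842
Ending inventory: 288 @ $21 + 31 @ $22 + 169 @ $18 = $9,772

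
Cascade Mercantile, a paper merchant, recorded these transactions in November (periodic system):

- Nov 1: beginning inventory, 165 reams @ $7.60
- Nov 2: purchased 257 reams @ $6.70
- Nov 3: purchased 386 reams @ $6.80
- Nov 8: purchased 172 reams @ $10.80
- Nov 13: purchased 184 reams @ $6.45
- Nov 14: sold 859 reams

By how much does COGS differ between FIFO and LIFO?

FIFO COGS: 165 @ $7.60 + 257 @ $6.70 + 386 @ $6.80 + 51 @ $10.80 = $6,151.50
LIFO COGS: 184 @ $6.45 + 172 @ $10.80 + 386 @ $6.80 + 117 @ $6.70 = $6,453.10
Difference = |$6,151.50 − $6,453.10| = $301.60

$301.60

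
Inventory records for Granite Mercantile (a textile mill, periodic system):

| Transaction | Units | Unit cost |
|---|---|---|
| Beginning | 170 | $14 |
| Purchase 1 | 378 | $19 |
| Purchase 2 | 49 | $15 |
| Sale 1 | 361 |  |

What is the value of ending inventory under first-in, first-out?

Sale 1 (361) [FIFO — oldest first]: 170 @ $14 + 191 @ $19 = $6,009
Ending inventory: 187 @ $19 + 49 @ $15 = $4,288

Ending inventory = $4,288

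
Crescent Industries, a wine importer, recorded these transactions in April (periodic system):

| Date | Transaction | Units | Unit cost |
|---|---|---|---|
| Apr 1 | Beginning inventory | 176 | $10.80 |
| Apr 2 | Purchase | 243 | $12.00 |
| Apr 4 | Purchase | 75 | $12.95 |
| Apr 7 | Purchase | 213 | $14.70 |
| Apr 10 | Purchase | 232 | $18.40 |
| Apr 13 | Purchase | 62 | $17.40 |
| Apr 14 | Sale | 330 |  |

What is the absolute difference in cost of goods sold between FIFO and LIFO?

FIFO COGS: 176 @ $10.80 + 154 @ $12.00 = $3,748.80
LIFO COGS: 62 @ $17.40 + 232 @ $18.40 + 36 @ $14.70 = $5,876.80
Difference = |$3,748.80 − $5,876.80| = $2,128.00

$2,128.00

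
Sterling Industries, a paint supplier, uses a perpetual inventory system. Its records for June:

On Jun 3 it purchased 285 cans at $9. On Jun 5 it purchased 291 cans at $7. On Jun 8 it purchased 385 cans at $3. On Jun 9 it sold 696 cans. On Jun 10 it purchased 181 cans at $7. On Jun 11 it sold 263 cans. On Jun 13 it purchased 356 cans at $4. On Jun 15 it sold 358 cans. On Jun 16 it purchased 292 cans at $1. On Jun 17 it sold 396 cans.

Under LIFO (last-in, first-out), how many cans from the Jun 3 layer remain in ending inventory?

77

Jun 9, 696 sold [LIFO — newest first]: 385 @ $3 + 291 @ $7 + 20 @ $9 = $3,372
Jun 11, 263 sold [LIFO — newest first]: 181 @ $7 + 82 @ $9 = $2,005
Jun 15, 358 sold [LIFO — newest first]: 356 @ $4 + 2 @ $9 = $1,442
Jun 17, 396 sold [LIFO — newest first]: 292 @ $1 + 104 @ $9 = $1,228
Total COGS = $3,372 + $2,005 + $1,442 + $1,228 = $8,047
Ending inventory: 77 @ $9 = $693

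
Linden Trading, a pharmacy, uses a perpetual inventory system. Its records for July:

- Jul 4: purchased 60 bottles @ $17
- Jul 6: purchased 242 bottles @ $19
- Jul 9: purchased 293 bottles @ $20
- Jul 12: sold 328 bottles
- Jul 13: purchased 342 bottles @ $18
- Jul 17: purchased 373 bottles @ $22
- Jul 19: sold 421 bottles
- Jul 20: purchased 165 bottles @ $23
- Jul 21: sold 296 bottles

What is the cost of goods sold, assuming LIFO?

Jul 12, 328 sold [LIFO — newest first]: 293 @ $20 + 35 @ $19 = $6,525
Jul 19, 421 sold [LIFO — newest first]: 373 @ $22 + 48 @ $18 = $9,070
Jul 21, 296 sold [LIFO — newest first]: 165 @ $23 + 131 @ $18 = $6,153
Total COGS = $6,525 + $9,070 + $6,153 = $21,748
Ending inventory: 60 @ $17 + 207 @ $19 + 163 @ $18 = $7,887
Check: goods available $29,635 = COGS $21,748 + ending $7,887

COGS = $21,748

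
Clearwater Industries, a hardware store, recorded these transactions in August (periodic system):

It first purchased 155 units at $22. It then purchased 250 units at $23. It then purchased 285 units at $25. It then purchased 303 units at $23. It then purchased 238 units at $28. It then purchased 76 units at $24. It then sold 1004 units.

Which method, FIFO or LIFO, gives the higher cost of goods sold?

LIFO

FIFO COGS: 155 @ $22 + 250 @ $23 + 285 @ $25 + 303 @ $23 + 11 @ $28 = $23,562
LIFO COGS: 76 @ $24 + 238 @ $28 + 303 @ $23 + 285 @ $25 + 102 @ $23 = $24,928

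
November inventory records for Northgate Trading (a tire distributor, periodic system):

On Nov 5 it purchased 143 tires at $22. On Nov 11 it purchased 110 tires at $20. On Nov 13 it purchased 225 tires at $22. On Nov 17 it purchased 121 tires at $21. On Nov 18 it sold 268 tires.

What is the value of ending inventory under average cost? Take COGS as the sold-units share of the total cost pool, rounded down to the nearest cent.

Ending inventory = $7,093.57

Nov 18, sell 268: 268/599 × $12,837.00 → $5,743.43
Ending inventory (cost pool remaining) = $7,093.57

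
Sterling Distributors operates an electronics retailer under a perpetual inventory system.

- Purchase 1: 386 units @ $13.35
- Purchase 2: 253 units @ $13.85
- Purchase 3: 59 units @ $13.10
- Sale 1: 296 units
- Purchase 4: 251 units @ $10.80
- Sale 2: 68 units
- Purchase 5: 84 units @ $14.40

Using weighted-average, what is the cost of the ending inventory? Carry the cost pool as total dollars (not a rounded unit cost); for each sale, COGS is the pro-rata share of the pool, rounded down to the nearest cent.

After Purchase 1: 386 on hand, pool $5,153.10 (≈ $13.3500 each)
After Purchase 2: 639 on hand, pool $8,657.15 (≈ $13.5480 each)
After Purchase 3: 698 on hand, pool $9,430.05 (≈ $13.5101 each)
Sale 1, sell 296: 296/698 × $9,430.05 → $3,998.98
After Purchase 4: 653 on hand, pool $8,141.87 (≈ $12.4684 each)
Sale 2, sell 68: 68/653 × $8,141.87 → $847.85
After Purchase 5: 669 on hand, pool $8,503.62 (≈ $12.7109 each)
Total COGS = $3,998.98 + $847.85 = $4,846.83
Ending inventory (cost pool remaining) = $8,503.62

Ending inventory = $8,503.62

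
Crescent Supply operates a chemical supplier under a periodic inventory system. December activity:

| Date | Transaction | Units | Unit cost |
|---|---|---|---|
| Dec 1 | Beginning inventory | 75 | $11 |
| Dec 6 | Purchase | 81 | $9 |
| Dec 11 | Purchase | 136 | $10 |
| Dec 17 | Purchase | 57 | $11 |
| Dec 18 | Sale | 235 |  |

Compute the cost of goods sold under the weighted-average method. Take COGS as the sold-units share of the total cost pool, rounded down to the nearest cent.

COGS = $2,384.34

Dec 18, sell 235: 235/349 × $3,541.00 → $2,384.34
Ending inventory (cost pool remaining) = $1,156.66
Check: goods available $3,541.00 = COGS $2,384.34 + ending $1,156.66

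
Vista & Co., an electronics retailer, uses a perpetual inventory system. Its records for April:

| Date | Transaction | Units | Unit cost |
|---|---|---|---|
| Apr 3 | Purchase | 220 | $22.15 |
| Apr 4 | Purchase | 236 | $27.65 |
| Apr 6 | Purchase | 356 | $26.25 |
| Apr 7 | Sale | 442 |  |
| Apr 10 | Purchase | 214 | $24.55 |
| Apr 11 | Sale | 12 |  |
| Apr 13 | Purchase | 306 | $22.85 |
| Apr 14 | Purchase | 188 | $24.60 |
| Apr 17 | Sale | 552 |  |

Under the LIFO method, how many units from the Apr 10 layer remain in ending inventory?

Apr 7, 442 sold [LIFO — newest first]: 356 @ $26.25 + 86 @ $27.65 = $11,722.90
Apr 11, 12 sold [LIFO — newest first]: 12 @ $24.55 = $294.60
Apr 17, 552 sold [LIFO — newest first]: 188 @ $24.60 + 306 @ $22.85 + 58 @ $24.55 = $13,040.80
Total COGS = $11,722.90 + $294.60 + $13,040.80 = $25,058.30
Ending inventory: 220 @ $22.15 + 150 @ $27.65 + 144 @ $24.55 = $12,555.70
Check: goods available $37,614.00 = COGS $25,058.30 + ending $12,555.70

144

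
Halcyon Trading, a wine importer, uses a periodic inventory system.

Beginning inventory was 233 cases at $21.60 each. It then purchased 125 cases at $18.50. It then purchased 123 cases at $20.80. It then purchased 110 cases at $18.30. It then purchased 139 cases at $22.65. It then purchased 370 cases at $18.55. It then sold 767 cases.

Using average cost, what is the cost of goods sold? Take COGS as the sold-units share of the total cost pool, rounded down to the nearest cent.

COGS = $15,290.17

Sale 1, sell 767: 767/1100 × $21,928.55 → $15,290.17
Ending inventory (cost pool remaining) = $6,638.38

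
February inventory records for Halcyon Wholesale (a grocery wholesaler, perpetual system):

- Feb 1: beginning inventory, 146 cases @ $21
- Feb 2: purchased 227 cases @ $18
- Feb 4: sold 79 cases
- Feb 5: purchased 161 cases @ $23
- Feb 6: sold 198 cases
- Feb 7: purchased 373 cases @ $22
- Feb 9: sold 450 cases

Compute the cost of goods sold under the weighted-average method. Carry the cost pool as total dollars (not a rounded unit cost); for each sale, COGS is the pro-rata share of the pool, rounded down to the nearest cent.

COGS = $15,209.08

After Feb 1: 146 on hand, pool $3,066.00 (≈ $21.0000 each)
After Feb 2: 373 on hand, pool $7,152.00 (≈ $19.1743 each)
Feb 4, sell 79: 79/373 × $7,152.00 → $1,514.76
After Feb 5: 455 on hand, pool $9,340.24 (≈ $20.5280 each)
Feb 6, sell 198: 198/455 × $9,340.24 → $4,064.54
After Feb 7: 630 on hand, pool $13,481.70 (≈ $21.3995 each)
Feb 9, sell 450: 450/630 × $13,481.70 → $9,629.78
Total COGS = $1,514.76 + $4,064.54 + $9,629.78 = $15,209.08
Ending inventory (cost pool remaining) = $3,851.92
Check: goods available $19,061.00 = COGS $15,209.08 + ending $3,851.92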